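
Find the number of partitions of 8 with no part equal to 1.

They are:
8
6 + 2
5 + 3
4 + 4
4 + 2 + 2
3 + 3 + 2
2 + 2 + 2 + 2

7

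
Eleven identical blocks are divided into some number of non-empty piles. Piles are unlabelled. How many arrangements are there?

A partial list (first 12 by largest part):
11
1, 10
2, 9
1, 1, 9
3, 8
1, 2, 8
1, 1, 1, 8
4, 7
1, 3, 7
2, 2, 7
1, 1, 2, 7
1, 1, 1, 1, 7
…and 44 more, for 56 total.

56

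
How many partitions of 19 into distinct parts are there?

A partial list (first 12 by largest part):
19
18,1
17,2
16,3
16,2,1
15,4
15,3,1
14,5
14,4,1
14,3,2
13,6
13,5,1
…and 42 more, for 54 total.

54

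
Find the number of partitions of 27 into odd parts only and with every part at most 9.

102

Direct enumeration gives 102 partitions.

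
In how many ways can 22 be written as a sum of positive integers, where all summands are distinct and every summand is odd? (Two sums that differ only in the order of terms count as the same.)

Enumerating:
21 + 1
19 + 3
17 + 5
15 + 7
13 + 9
13 + 5 + 3 + 1
11 + 7 + 3 + 1
9 + 7 + 5 + 1

8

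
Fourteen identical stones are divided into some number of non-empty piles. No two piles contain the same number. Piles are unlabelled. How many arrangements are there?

22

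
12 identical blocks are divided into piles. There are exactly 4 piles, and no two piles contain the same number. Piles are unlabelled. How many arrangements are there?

2

Listing the qualifying partitions of 12:
1 + 2 + 3 + 6
1 + 2 + 4 + 5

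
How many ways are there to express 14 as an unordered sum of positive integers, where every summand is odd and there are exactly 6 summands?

5

Enumerating:
9+1+1+1+1+1
7+3+1+1+1+1
5+5+1+1+1+1
5+3+3+1+1+1
3+3+3+3+1+1
Counting gives 5.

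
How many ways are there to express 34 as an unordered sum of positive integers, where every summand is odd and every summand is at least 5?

20

Listing the qualifying partitions of 34:
29 + 5
27 + 7
25 + 9
23 + 11
21 + 13
19 + 15
19 + 5 + 5 + 5
17 + 17
17 + 7 + 5 + 5
15 + 9 + 5 + 5
15 + 7 + 7 + 5
13 + 11 + 5 + 5
13 + 9 + 7 + 5
13 + 7 + 7 + 7
11 + 11 + 7 + 5
11 + 9 + 9 + 5
11 + 9 + 7 + 7
9 + 9 + 9 + 7
9 + 5 + 5 + 5 + 5 + 5
7 + 7 + 5 + 5 + 5 + 5
Counting gives 20.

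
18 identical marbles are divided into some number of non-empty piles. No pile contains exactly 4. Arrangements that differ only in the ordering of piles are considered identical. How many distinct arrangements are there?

250

Systematic enumeration (by largest part, then next-largest, …) yields 250.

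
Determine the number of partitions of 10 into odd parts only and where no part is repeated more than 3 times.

6

Listing the qualifying partitions of 10:
9,1
7,3
7,1,1,1
5,5
5,3,1,1
3,3,3,1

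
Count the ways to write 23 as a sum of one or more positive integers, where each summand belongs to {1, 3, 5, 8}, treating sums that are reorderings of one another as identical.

There are too many to list fully; the first 12 (by largest part) are:
8, 8, 5, 1, 1
8, 8, 3, 3, 1
8, 8, 3, 1, 1, 1, 1
8, 8, 1, 1, 1, 1, 1, 1, 1
8, 5, 5, 5
8, 5, 5, 3, 1, 1
8, 5, 5, 1, 1, 1, 1, 1
8, 5, 3, 3, 3, 1
8, 5, 3, 3, 1, 1, 1, 1
8, 5, 3, 1, 1, 1, 1, 1, 1, 1
8, 5, 1, 1, 1, 1, 1, 1, 1, 1, 1, 1
8, 3, 3, 3, 3, 3
…and 30 more, for 42 total.

42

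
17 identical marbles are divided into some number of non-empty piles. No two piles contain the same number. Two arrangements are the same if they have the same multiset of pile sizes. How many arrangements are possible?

38

There are too many to list fully; the first 12 (by largest part) are:
17
16, 1
15, 2
14, 3
14, 2, 1
13, 4
13, 3, 1
12, 5
12, 4, 1
12, 3, 2
11, 6
11, 5, 1
…and 26 more, for 38 total.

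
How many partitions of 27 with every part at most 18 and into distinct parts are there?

167

There are 167 such partitions.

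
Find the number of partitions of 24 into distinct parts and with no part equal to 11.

105

There are 105 such partitions.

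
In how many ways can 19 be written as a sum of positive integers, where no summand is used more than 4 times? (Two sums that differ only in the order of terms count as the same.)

Direct enumeration gives 325 partitions.

325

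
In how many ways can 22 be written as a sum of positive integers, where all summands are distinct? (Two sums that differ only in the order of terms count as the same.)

89

A full systematic count gives 89.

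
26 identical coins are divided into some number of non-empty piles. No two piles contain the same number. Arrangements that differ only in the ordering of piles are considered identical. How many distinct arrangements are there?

165

Systematic enumeration (by largest part, then next-largest, …) yields 165.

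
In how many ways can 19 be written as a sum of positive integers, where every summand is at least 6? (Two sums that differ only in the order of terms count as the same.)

The partitions of 19 that satisfy the conditions:
19
13, 6
12, 7
11, 8
10, 9
7, 6, 6
That's 6 in total.

6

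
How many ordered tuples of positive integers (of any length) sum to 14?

Each of the 13 gaps between 14 units is either a break or not: 2^13 = 8192.

8192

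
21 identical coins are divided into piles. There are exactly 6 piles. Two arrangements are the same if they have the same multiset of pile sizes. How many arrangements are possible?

Systematic enumeration (by largest part, then next-largest, …) yields 110.

110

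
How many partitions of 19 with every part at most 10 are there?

A full systematic count gives 423.

423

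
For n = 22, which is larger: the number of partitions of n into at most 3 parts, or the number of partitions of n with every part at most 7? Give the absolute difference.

470

Partitions of 22 into at most 3 parts: 52.
Partitions of 22 with every part at most 7: 522.
|52 − 522| = 470.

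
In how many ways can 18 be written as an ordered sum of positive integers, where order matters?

There are 17 gaps and each independently is a cut or not, giving 2^17 = 131072.

131072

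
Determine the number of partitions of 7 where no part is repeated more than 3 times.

Enumerating:
7
6,1
5,2
5,1,1
4,3
4,2,1
4,1,1,1
3,3,1
3,2,2
3,2,1,1
2,2,2,1
2,2,1,1,1
Counting gives 12.

12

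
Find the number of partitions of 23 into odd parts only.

104

Enumerating by decreasing first part gives 104 partitions in all.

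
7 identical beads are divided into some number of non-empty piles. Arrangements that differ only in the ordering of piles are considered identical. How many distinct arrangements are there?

15

The partitions of 7 that satisfy the conditions:
7
6, 1
5, 2
5, 1, 1
4, 3
4, 2, 1
4, 1, 1, 1
3, 3, 1
3, 2, 2
3, 2, 1, 1
3, 1, 1, 1, 1
2, 2, 2, 1
2, 2, 1, 1, 1
2, 1, 1, 1, 1, 1
1, 1, 1, 1, 1, 1, 1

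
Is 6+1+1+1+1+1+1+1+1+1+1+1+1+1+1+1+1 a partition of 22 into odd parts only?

No

The parts sum to 22, and the condition 'every summand is odd' is violated.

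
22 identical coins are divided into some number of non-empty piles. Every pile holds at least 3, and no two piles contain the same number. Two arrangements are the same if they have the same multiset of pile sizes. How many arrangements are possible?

There are too many to list fully; the first 12 (by largest part) are:
22
19, 3
18, 4
17, 5
16, 6
15, 7
15, 4, 3
14, 8
14, 5, 3
13, 9
13, 6, 3
13, 5, 4
…and 16 more, for 28 total.

28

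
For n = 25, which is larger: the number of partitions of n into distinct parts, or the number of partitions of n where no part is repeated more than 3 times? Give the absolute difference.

Partitions of 25 into distinct parts: 142.
Partitions of 25 where no part is repeated more than 3 times: 876.
|142 − 876| = 734.

734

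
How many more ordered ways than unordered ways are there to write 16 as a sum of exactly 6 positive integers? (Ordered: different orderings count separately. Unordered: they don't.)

2968

Compositions: C(15,5) = 3003.
Unordered (partitions into 6 parts): 35.
Difference: 3003 − 35 = 2968.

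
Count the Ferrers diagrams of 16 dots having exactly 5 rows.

37

There are too many to list fully; the first 12 (by largest part) are:
12+1+1+1+1
11+2+1+1+1
10+3+1+1+1
10+2+2+1+1
9+4+1+1+1
9+3+2+1+1
9+2+2+2+1
8+5+1+1+1
8+4+2+1+1
8+3+3+1+1
8+3+2+2+1
8+2+2+2+2
…and 25 more, for 37 total.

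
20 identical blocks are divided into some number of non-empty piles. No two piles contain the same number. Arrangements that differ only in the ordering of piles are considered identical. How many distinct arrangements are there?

A partial list (first 12 by largest part):
20
19,1
18,2
17,3
17,2,1
16,4
16,3,1
15,5
15,4,1
15,3,2
14,6
14,5,1
…and 52 more, for 64 total.

64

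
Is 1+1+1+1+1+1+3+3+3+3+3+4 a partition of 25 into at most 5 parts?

No

The parts sum to 25, and the condition 'there are at most 5 summands' is violated.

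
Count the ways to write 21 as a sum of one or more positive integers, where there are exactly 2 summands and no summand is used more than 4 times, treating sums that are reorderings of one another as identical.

10

The partitions of 21 that satisfy the conditions:
20,1
19,2
18,3
17,4
16,5
15,6
14,7
13,8
12,9
11,10
That's 10 in total.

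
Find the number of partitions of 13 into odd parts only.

They are:
13
11,1,1
9,3,1
9,1,1,1,1
7,5,1
7,3,3
7,3,1,1,1
7,1,1,1,1,1,1
5,5,3
5,5,1,1,1
5,3,3,1,1
5,3,1,1,1,1,1
5,1,1,1,1,1,1,1,1
3,3,3,3,1
3,3,3,1,1,1,1
3,3,1,1,1,1,1,1,1
3,1,1,1,1,1,1,1,1,1,1
1,1,1,1,1,1,1,1,1,1,1,1,1

18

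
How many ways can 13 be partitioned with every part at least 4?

Enumerating:
13
9 + 4
8 + 5
7 + 6
5 + 4 + 4

5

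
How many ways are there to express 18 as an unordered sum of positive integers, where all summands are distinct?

46

A partial list (first 12 by largest part):
18
1,17
2,16
3,15
1,2,15
4,14
1,3,14
5,13
1,4,13
2,3,13
6,12
1,5,12
…and 34 more, for 46 total.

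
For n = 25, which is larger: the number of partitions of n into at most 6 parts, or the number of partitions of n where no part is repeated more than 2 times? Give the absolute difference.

Partitions of 25 into at most 6 parts: 612.
Partitions of 25 where no part is repeated more than 2 times: 513.
|612 − 513| = 99.

99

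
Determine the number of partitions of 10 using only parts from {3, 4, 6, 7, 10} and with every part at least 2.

4

They are:
10
7,3
6,4
4,3,3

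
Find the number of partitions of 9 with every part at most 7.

28

There are too many to list fully; the first 12 (by largest part) are:
2, 7
1, 1, 7
3, 6
1, 2, 6
1, 1, 1, 6
4, 5
1, 3, 5
2, 2, 5
1, 1, 2, 5
1, 1, 1, 1, 5
1, 4, 4
2, 3, 4
…and 16 more, for 28 total.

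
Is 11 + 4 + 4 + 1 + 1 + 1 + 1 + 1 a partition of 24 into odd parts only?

No

The parts sum to 24, and the condition 'every summand is odd' is violated.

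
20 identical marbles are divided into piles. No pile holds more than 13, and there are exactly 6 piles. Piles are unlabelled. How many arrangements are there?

88

There are 88 such partitions.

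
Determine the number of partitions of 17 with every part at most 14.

A full systematic count gives 293.

293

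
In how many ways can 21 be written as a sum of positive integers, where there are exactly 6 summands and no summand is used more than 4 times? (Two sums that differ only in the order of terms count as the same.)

106

Systematic enumeration (by largest part, then next-largest, …) yields 106.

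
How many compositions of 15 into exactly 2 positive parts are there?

14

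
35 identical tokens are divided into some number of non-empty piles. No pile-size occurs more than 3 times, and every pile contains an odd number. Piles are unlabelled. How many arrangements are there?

179

There are 179 such partitions.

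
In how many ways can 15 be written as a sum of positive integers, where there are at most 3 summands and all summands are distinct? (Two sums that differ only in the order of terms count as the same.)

20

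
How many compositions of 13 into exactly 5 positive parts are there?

Place 4 bars in the 12 internal gaps of a row of 13 dots: C(12,4) = 495.

495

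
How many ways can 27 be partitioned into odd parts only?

Enumerating by decreasing first part gives 192 partitions in all.

192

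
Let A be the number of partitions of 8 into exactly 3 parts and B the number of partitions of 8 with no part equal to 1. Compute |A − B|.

Partitions of 8 into exactly 3 parts: 5.
Partitions of 8 with no part equal to 1: 7.
|5 − 7| = 2.

2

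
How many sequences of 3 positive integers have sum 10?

A composition of 10 into 3 positive parts is chosen by placing 2 dividers among the 9 gaps between 10 units: C(9,2) = 36.

36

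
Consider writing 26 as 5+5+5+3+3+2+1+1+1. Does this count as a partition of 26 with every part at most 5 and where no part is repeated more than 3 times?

The parts sum to 26, and the condition 'no summand exceeds 5' holds; the condition 'no summand is used more than 3 times' holds.

Yes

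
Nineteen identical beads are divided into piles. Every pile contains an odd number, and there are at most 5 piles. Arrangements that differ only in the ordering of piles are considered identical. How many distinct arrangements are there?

24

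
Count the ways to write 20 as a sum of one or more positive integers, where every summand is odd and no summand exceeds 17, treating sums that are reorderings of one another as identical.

63

There are too many to list fully; the first 12 (by largest part) are:
3, 17
1, 1, 1, 17
5, 15
1, 1, 3, 15
1, 1, 1, 1, 1, 15
7, 13
1, 1, 5, 13
1, 3, 3, 13
1, 1, 1, 1, 3, 13
1, 1, 1, 1, 1, 1, 1, 13
9, 11
1, 1, 7, 11
…and 51 more, for 63 total.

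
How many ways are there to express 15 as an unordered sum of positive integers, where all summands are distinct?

There are too many to list fully; the first 12 (by largest part) are:
15
1, 14
2, 13
3, 12
1, 2, 12
4, 11
1, 3, 11
5, 10
1, 4, 10
2, 3, 10
6, 9
1, 5, 9
…and 15 more, for 27 total.

27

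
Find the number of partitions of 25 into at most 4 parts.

185

Counting exhaustively, 185 partitions satisfy the conditions.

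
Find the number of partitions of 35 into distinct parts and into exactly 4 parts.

There are 185 such partitions.

185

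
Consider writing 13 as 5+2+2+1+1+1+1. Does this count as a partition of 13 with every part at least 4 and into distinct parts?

No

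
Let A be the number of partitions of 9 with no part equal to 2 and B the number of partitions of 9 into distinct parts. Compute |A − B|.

7

Partitions of 9 with no part equal to 2: 15.
Partitions of 9 into distinct parts: 8.
|15 − 8| = 7.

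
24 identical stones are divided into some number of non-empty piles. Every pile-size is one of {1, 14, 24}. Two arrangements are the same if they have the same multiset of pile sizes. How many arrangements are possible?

3

The partitions of 24 that satisfy the conditions:
24
1,1,1,1,1,1,1,1,1,1,14
1,1,1,1,1,1,1,1,1,1,1,1,1,1,1,1,1,1,1,1,1,1,1,1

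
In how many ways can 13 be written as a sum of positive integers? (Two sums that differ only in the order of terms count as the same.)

101

There are 101 such partitions.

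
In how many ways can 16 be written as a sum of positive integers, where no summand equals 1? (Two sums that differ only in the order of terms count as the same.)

55

A partial list (first 12 by largest part):
16
2+14
3+13
4+12
2+2+12
5+11
2+3+11
6+10
2+4+10
3+3+10
2+2+2+10
7+9
…and 43 more, for 55 total.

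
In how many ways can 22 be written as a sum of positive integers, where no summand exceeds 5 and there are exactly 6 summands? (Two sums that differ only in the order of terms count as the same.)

Listing the qualifying partitions of 22:
5, 5, 5, 5, 1, 1
5, 5, 5, 4, 2, 1
5, 5, 5, 3, 3, 1
5, 5, 5, 3, 2, 2
5, 5, 4, 4, 3, 1
5, 5, 4, 4, 2, 2
5, 5, 4, 3, 3, 2
5, 5, 3, 3, 3, 3
5, 4, 4, 4, 4, 1
5, 4, 4, 4, 3, 2
5, 4, 4, 3, 3, 3
4, 4, 4, 4, 4, 2
4, 4, 4, 4, 3, 3
That's 13 in total.

13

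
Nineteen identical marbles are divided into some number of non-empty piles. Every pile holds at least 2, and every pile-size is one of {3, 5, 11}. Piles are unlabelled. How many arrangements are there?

2

The partitions of 19 that satisfy the conditions:
11,5,3
5,5,3,3,3
Counting gives 2.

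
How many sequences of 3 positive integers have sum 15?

91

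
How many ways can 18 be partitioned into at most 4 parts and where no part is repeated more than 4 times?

Direct enumeration gives 84 partitions.

84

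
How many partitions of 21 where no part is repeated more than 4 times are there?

Counting exhaustively, 505 partitions satisfy the conditions.

505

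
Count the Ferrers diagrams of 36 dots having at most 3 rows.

127

There are 127 such partitions.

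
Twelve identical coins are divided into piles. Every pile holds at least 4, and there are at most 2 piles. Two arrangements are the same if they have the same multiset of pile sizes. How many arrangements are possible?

Enumerating:
12
8,4
7,5
6,6
Counting gives 4.

4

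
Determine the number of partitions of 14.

135

Enumerating by decreasing first part gives 135 partitions in all.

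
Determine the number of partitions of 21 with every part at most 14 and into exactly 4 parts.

There are too many to list fully; the first 12 (by largest part) are:
14,5,1,1
14,4,2,1
14,3,3,1
14,3,2,2
13,6,1,1
13,5,2,1
13,4,3,1
13,4,2,2
13,3,3,2
12,7,1,1
12,6,2,1
12,5,3,1
…and 53 more, for 65 total.

65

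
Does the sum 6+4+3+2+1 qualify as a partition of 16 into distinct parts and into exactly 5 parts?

Yes

The parts sum to 16, and the condition 'all summands are distinct' holds; the condition 'there are exactly 5 summands' holds.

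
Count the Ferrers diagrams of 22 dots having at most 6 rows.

391

Counting exhaustively, 391 partitions satisfy the conditions.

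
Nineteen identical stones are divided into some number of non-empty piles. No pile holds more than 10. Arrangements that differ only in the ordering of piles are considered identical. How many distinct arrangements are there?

423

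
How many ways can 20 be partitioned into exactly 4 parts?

64

There are too many to list fully; the first 12 (by largest part) are:
17,1,1,1
16,2,1,1
15,3,1,1
15,2,2,1
14,4,1,1
14,3,2,1
14,2,2,2
13,5,1,1
13,4,2,1
13,3,3,1
13,3,2,2
12,6,1,1
…and 52 more, for 64 total.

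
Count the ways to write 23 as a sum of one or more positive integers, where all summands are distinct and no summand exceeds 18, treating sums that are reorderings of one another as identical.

97

A full systematic count gives 97.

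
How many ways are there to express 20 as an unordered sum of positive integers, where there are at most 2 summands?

11

The partitions of 20 that satisfy the conditions:
20
19,1
18,2
17,3
16,4
15,5
14,6
13,7
12,8
11,9
10,10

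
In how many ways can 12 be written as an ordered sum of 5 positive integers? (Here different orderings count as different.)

330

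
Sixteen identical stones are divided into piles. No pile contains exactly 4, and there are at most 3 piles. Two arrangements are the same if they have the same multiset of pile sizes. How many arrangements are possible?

23

The partitions of 16 that satisfy the conditions:
16
15,1
14,2
14,1,1
13,3
13,2,1
12,3,1
12,2,2
11,5
11,3,2
10,6
10,5,1
10,3,3
9,7
9,6,1
9,5,2
8,8
8,7,1
8,6,2
8,5,3
7,7,2
7,6,3
6,5,5
That's 23 in total.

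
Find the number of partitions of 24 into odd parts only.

There are 122 such partitions.

122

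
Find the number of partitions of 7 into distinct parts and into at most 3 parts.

5

The partitions of 7 that satisfy the conditions:
7
6, 1
5, 2
4, 3
4, 2, 1
That's 5 in total.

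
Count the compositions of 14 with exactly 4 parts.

286

A composition of 14 into 4 positive parts is chosen by placing 3 dividers among the 13 gaps between 14 units: C(13,3) = 286.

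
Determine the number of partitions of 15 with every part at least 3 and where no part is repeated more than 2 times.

13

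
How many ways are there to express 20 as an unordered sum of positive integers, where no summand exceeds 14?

Enumerating by decreasing first part gives 608 partitions in all.

608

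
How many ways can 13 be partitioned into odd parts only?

18

Enumerating:
13
11 + 1 + 1
9 + 3 + 1
9 + 1 + 1 + 1 + 1
7 + 5 + 1
7 + 3 + 3
7 + 3 + 1 + 1 + 1
7 + 1 + 1 + 1 + 1 + 1 + 1
5 + 5 + 3
5 + 5 + 1 + 1 + 1
5 + 3 + 3 + 1 + 1
5 + 3 + 1 + 1 + 1 + 1 + 1
5 + 1 + 1 + 1 + 1 + 1 + 1 + 1 + 1
3 + 3 + 3 + 3 + 1
3 + 3 + 3 + 1 + 1 + 1 + 1
3 + 3 + 1 + 1 + 1 + 1 + 1 + 1 + 1
3 + 1 + 1 + 1 + 1 + 1 + 1 + 1 + 1 + 1 + 1
1 + 1 + 1 + 1 + 1 + 1 + 1 + 1 + 1 + 1 + 1 + 1 + 1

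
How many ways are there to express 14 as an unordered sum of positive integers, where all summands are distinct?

Enumerating:
14
13 + 1
12 + 2
11 + 3
11 + 2 + 1
10 + 4
10 + 3 + 1
9 + 5
9 + 4 + 1
9 + 3 + 2
8 + 6
8 + 5 + 1
8 + 4 + 2
8 + 3 + 2 + 1
7 + 6 + 1
7 + 5 + 2
7 + 4 + 3
7 + 4 + 2 + 1
6 + 5 + 3
6 + 5 + 2 + 1
6 + 4 + 3 + 1
5 + 4 + 3 + 2
That's 22 in total.

22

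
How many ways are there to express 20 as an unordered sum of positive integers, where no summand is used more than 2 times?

202

Enumerating by decreasing first part gives 202 partitions in all.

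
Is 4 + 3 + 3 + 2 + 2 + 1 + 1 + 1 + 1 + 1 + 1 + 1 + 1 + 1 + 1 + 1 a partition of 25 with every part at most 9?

Yes

The parts sum to 25, and the condition 'no summand exceeds 9' holds.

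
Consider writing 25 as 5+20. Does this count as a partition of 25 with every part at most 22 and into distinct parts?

Yes

The parts sum to 25, and the condition 'no summand exceeds 22' holds; the condition 'all summands are distinct' holds.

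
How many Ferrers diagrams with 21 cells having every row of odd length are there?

Enumerating by decreasing first part gives 76 partitions in all.

76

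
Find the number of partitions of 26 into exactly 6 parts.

There are 282 such partitions.

282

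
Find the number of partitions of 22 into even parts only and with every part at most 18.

54

There are too many to list fully; the first 12 (by largest part) are:
18+4
18+2+2
16+6
16+4+2
16+2+2+2
14+8
14+6+2
14+4+4
14+4+2+2
14+2+2+2+2
12+10
12+8+2
…and 42 more, for 54 total.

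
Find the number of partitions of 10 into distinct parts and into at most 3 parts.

9

The partitions of 10 that satisfy the conditions:
10
9 + 1
8 + 2
7 + 3
7 + 2 + 1
6 + 4
6 + 3 + 1
5 + 4 + 1
5 + 3 + 2
Counting gives 9.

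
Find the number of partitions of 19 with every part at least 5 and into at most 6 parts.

Enumerating:
19
5 + 14
6 + 13
7 + 12
8 + 11
9 + 10
5 + 5 + 9
5 + 6 + 8
5 + 7 + 7
6 + 6 + 7
Counting gives 10.

10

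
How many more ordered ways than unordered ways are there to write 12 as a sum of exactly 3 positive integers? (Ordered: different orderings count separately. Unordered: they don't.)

43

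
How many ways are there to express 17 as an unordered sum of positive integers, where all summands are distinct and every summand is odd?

5

The partitions of 17 that satisfy the conditions:
17
1, 3, 13
1, 5, 11
1, 7, 9
3, 5, 9
Counting gives 5.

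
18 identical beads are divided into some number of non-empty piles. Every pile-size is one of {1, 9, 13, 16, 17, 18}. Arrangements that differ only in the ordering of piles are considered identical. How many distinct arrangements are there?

7

Listing the qualifying partitions of 18:
18
17+1
16+1+1
13+1+1+1+1+1
9+9
9+1+1+1+1+1+1+1+1+1
1+1+1+1+1+1+1+1+1+1+1+1+1+1+1+1+1+1
Counting gives 7.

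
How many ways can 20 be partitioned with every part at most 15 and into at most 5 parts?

Counting exhaustively, 180 partitions satisfy the conditions.

180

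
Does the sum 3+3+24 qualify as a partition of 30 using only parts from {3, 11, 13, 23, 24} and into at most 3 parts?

Yes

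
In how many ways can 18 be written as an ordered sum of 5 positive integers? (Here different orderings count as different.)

2380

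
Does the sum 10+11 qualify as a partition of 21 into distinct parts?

Yes

The parts sum to 21, and the condition 'all summands are distinct' holds.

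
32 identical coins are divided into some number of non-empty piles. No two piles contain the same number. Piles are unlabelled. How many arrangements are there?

Systematic enumeration (by largest part, then next-largest, …) yields 390.

390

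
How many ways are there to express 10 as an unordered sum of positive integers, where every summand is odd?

The partitions of 10 that satisfy the conditions:
9+1
7+3
7+1+1+1
5+5
5+3+1+1
5+1+1+1+1+1
3+3+3+1
3+3+1+1+1+1
3+1+1+1+1+1+1+1
1+1+1+1+1+1+1+1+1+1

10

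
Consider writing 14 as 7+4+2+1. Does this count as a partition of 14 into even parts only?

The parts sum to 14, and the condition 'every summand is even' is violated.

No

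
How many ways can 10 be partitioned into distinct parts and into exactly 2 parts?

4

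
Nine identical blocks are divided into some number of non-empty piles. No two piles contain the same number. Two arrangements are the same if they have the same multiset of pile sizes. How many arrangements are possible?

Listing the qualifying partitions of 9:
9
1+8
2+7
3+6
1+2+6
4+5
1+3+5
2+3+4

8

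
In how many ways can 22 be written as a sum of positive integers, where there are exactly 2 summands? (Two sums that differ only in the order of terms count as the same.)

11

Listing the qualifying partitions of 22:
21+1
20+2
19+3
18+4
17+5
16+6
15+7
14+8
13+9
12+10
11+11
Counting gives 11.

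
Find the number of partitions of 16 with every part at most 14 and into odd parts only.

There are too many to list fully; the first 12 (by largest part) are:
13,3
13,1,1,1
11,5
11,3,1,1
11,1,1,1,1,1
9,7
9,5,1,1
9,3,3,1
9,3,1,1,1,1
9,1,1,1,1,1,1,1
7,7,1,1
7,5,3,1
…and 19 more, for 31 total.

31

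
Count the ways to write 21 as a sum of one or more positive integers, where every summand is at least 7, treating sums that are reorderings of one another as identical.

6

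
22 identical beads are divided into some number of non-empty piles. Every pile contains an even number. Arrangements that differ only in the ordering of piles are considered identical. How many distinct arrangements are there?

56

There are too many to list fully; the first 12 (by largest part) are:
22
2+20
4+18
2+2+18
6+16
2+4+16
2+2+2+16
8+14
2+6+14
4+4+14
2+2+4+14
2+2+2+2+14
…and 44 more, for 56 total.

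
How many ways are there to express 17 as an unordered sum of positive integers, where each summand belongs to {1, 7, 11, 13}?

Enumerating:
13+1+1+1+1
11+1+1+1+1+1+1
7+7+1+1+1
7+1+1+1+1+1+1+1+1+1+1
1+1+1+1+1+1+1+1+1+1+1+1+1+1+1+1+1

5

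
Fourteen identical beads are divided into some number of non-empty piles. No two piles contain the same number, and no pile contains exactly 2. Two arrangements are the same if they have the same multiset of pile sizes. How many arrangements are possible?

13

Enumerating:
14
13 + 1
11 + 3
10 + 4
10 + 3 + 1
9 + 5
9 + 4 + 1
8 + 6
8 + 5 + 1
7 + 6 + 1
7 + 4 + 3
6 + 5 + 3
6 + 4 + 3 + 1
That's 13 in total.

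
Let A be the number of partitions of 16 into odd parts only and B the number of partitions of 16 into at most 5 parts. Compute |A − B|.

69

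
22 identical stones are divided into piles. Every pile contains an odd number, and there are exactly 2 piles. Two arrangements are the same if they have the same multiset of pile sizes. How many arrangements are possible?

6

They are:
21,1
19,3
17,5
15,7
13,9
11,11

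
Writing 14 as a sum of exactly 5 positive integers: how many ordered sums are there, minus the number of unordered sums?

Compositions: C(13,4) = 715.
Partitions of 14 into exactly 5 parts: 23.
Difference: 715 − 23 = 692.

692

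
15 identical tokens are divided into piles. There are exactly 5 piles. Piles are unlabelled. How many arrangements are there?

There are too many to list fully; the first 12 (by largest part) are:
11 + 1 + 1 + 1 + 1
10 + 2 + 1 + 1 + 1
9 + 3 + 1 + 1 + 1
9 + 2 + 2 + 1 + 1
8 + 4 + 1 + 1 + 1
8 + 3 + 2 + 1 + 1
8 + 2 + 2 + 2 + 1
7 + 5 + 1 + 1 + 1
7 + 4 + 2 + 1 + 1
7 + 3 + 3 + 1 + 1
7 + 3 + 2 + 2 + 1
7 + 2 + 2 + 2 + 2
…and 18 more, for 30 total.

30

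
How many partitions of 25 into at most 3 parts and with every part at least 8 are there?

7

They are:
25
17,8
16,9
15,10
14,11
13,12
9,8,8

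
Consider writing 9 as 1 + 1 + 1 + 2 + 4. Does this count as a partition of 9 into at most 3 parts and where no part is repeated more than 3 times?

No

The parts sum to 9, and the condition 'there are at most 3 summands' is violated.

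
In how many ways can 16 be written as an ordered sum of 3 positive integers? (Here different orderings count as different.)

105

Place 2 bars in the 15 internal gaps of a row of 16 dots: C(15,2) = 105.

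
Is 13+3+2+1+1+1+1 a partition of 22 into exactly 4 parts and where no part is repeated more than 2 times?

No

The parts sum to 22, and the condition 'there are exactly 4 summands' is violated.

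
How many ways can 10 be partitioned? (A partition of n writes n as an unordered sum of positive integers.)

42

A partial list (first 12 by largest part):
10
1, 9
2, 8
1, 1, 8
3, 7
1, 2, 7
1, 1, 1, 7
4, 6
1, 3, 6
2, 2, 6
1, 1, 2, 6
1, 1, 1, 1, 6
…and 30 more, for 42 total.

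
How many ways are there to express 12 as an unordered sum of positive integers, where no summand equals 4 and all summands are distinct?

They are:
12
1,11
2,10
3,9
1,2,9
1,3,8
5,7
2,3,7
1,5,6
1,2,3,6
That's 10 in total.

10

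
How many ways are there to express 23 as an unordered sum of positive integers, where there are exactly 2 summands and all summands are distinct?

Enumerating:
22, 1
21, 2
20, 3
19, 4
18, 5
17, 6
16, 7
15, 8
14, 9
13, 10
12, 11
Counting gives 11.

11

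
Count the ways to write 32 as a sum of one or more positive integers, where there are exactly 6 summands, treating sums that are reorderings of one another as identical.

Counting exhaustively, 709 partitions satisfy the conditions.

709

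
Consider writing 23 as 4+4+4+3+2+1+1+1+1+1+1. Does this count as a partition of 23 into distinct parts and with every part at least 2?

No

The parts sum to 23, and the condition 'all summands are distinct' is violated.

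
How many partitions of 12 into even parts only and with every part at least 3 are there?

Listing the qualifying partitions of 12:
12
4,8
6,6
4,4,4
That's 4 in total.

4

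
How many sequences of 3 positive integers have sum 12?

55

Equivalently, choose which 2 of the 11 gaps become plus signs: C(11,2) = 55.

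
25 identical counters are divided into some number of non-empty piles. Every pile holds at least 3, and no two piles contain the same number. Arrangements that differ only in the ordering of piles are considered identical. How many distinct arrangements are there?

44

There are too many to list fully; the first 12 (by largest part) are:
25
22 + 3
21 + 4
20 + 5
19 + 6
18 + 7
18 + 4 + 3
17 + 8
17 + 5 + 3
16 + 9
16 + 6 + 3
16 + 5 + 4
…and 32 more, for 44 total.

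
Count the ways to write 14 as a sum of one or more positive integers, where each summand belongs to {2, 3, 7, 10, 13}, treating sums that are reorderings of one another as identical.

6

Enumerating:
10+2+2
7+7
7+3+2+2
3+3+3+3+2
3+3+2+2+2+2
2+2+2+2+2+2+2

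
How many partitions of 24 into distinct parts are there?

122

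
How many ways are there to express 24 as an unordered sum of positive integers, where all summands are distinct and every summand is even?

Listing the qualifying partitions of 24:
24
22+2
20+4
18+6
18+4+2
16+8
16+6+2
14+10
14+8+2
14+6+4
12+10+2
12+8+4
12+6+4+2
10+8+6
10+8+4+2

15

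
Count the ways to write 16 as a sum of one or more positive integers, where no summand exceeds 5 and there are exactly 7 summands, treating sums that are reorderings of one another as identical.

16

Enumerating:
5, 5, 2, 1, 1, 1, 1
5, 4, 3, 1, 1, 1, 1
5, 4, 2, 2, 1, 1, 1
5, 3, 3, 2, 1, 1, 1
5, 3, 2, 2, 2, 1, 1
5, 2, 2, 2, 2, 2, 1
4, 4, 4, 1, 1, 1, 1
4, 4, 3, 2, 1, 1, 1
4, 4, 2, 2, 2, 1, 1
4, 3, 3, 3, 1, 1, 1
4, 3, 3, 2, 2, 1, 1
4, 3, 2, 2, 2, 2, 1
4, 2, 2, 2, 2, 2, 2
3, 3, 3, 3, 2, 1, 1
3, 3, 3, 2, 2, 2, 1
3, 3, 2, 2, 2, 2, 2
That's 16 in total.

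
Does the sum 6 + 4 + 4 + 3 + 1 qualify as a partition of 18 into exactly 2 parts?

The parts sum to 18, and the condition 'there are exactly 2 summands' is violated.

No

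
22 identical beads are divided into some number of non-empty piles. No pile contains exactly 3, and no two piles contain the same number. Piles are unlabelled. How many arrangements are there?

55

A partial list (first 12 by largest part):
22
21,1
20,2
19,2,1
18,4
17,5
17,4,1
16,6
16,5,1
16,4,2
15,7
15,6,1
…and 43 more, for 55 total.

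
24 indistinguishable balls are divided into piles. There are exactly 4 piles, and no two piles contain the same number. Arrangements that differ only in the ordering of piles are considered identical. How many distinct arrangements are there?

There are too many to list fully; the first 12 (by largest part) are:
18, 3, 2, 1
17, 4, 2, 1
16, 5, 2, 1
16, 4, 3, 1
15, 6, 2, 1
15, 5, 3, 1
15, 4, 3, 2
14, 7, 2, 1
14, 6, 3, 1
14, 5, 4, 1
14, 5, 3, 2
13, 8, 2, 1
…and 35 more, for 47 total.

47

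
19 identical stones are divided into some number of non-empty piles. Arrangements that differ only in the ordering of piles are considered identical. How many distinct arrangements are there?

490

Enumerating by decreasing first part gives 490 partitions in all.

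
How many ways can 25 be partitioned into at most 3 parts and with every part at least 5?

23

The partitions of 25 that satisfy the conditions:
25
20, 5
19, 6
18, 7
17, 8
16, 9
15, 10
15, 5, 5
14, 11
14, 6, 5
13, 12
13, 7, 5
13, 6, 6
12, 8, 5
12, 7, 6
11, 9, 5
11, 8, 6
11, 7, 7
10, 10, 5
10, 9, 6
10, 8, 7
9, 9, 7
9, 8, 8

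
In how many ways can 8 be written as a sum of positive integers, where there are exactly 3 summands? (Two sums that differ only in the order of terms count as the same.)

They are:
6, 1, 1
5, 2, 1
4, 3, 1
4, 2, 2
3, 3, 2

5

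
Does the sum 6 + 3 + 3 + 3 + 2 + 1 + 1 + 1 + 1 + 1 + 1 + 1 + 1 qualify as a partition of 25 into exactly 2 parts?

No

The parts sum to 25, and the condition 'there are exactly 2 summands' is violated.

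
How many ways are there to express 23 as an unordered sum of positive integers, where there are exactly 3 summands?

A partial list (first 12 by largest part):
21 + 1 + 1
20 + 2 + 1
19 + 3 + 1
19 + 2 + 2
18 + 4 + 1
18 + 3 + 2
17 + 5 + 1
17 + 4 + 2
17 + 3 + 3
16 + 6 + 1
16 + 5 + 2
16 + 4 + 3
…and 32 more, for 44 total.

44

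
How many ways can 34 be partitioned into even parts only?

Counting exhaustively, 297 partitions satisfy the conditions.

297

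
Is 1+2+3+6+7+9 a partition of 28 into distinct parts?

The parts sum to 28, and the condition 'all summands are distinct' holds.

Yes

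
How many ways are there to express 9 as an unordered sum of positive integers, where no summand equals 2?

Listing the qualifying partitions of 9:
9
8, 1
7, 1, 1
6, 3
6, 1, 1, 1
5, 4
5, 3, 1
5, 1, 1, 1, 1
4, 4, 1
4, 3, 1, 1
4, 1, 1, 1, 1, 1
3, 3, 3
3, 3, 1, 1, 1
3, 1, 1, 1, 1, 1, 1
1, 1, 1, 1, 1, 1, 1, 1, 1

15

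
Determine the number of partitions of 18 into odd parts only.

46

There are too many to list fully; the first 12 (by largest part) are:
17,1
15,3
15,1,1,1
13,5
13,3,1,1
13,1,1,1,1,1
11,7
11,5,1,1
11,3,3,1
11,3,1,1,1,1
11,1,1,1,1,1,1,1
9,9
…and 34 more, for 46 total.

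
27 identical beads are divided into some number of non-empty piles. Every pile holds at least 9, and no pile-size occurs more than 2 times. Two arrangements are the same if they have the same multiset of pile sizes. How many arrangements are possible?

6

The partitions of 27 that satisfy the conditions:
27
18, 9
17, 10
16, 11
15, 12
14, 13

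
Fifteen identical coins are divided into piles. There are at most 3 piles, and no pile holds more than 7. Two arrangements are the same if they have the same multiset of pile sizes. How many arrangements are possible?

Enumerating:
7,7,1
7,6,2
7,5,3
7,4,4
6,6,3
6,5,4
5,5,5
That's 7 in total.

7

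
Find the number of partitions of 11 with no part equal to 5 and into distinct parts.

The partitions of 11 that satisfy the conditions:
11
1+10
2+9
3+8
1+2+8
4+7
1+3+7
1+4+6
2+3+6
That's 9 in total.

9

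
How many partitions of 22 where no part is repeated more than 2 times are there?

297

Enumerating by decreasing first part gives 297 partitions in all.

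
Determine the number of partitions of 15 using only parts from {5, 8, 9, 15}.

2

The partitions of 15 that satisfy the conditions:
15
5, 5, 5
That's 2 in total.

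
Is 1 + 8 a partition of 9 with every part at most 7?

The parts sum to 9, and the condition 'no summand exceeds 7' is violated.

No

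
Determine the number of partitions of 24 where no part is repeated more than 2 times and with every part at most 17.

409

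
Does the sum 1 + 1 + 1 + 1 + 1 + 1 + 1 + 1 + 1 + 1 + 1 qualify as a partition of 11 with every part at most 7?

Yes

The parts sum to 11, and the condition 'no summand exceeds 7' holds.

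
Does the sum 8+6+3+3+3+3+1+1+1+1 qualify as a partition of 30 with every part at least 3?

No

The parts sum to 30, and the condition 'every summand is at least 3' is violated.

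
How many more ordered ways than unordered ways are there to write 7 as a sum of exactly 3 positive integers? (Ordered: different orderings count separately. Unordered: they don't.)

Compositions: C(6,2) = 15.
Unordered (partitions into 3 parts): 4.
Difference: 15 − 4 = 11.

11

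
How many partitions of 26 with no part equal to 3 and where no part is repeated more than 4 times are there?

670

Counting exhaustively, 670 partitions satisfy the conditions.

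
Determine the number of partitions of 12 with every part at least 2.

21

The partitions of 12 that satisfy the conditions:
12
10, 2
9, 3
8, 4
8, 2, 2
7, 5
7, 3, 2
6, 6
6, 4, 2
6, 3, 3
6, 2, 2, 2
5, 5, 2
5, 4, 3
5, 3, 2, 2
4, 4, 4
4, 4, 2, 2
4, 3, 3, 2
4, 2, 2, 2, 2
3, 3, 3, 3
3, 3, 2, 2, 2
2, 2, 2, 2, 2, 2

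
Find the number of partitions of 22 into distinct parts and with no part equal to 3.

55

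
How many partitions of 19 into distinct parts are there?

A partial list (first 12 by largest part):
19
18, 1
17, 2
16, 3
16, 2, 1
15, 4
15, 3, 1
14, 5
14, 4, 1
14, 3, 2
13, 6
13, 5, 1
…and 42 more, for 54 total.

54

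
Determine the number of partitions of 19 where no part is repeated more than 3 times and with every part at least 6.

Listing the qualifying partitions of 19:
19
13,6
12,7
11,8
10,9
7,6,6

6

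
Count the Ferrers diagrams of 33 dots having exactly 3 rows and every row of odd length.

27

There are too many to list fully; the first 12 (by largest part) are:
1,1,31
1,3,29
1,5,27
3,3,27
1,7,25
3,5,25
1,9,23
3,7,23
5,5,23
1,11,21
3,9,21
5,7,21
…and 15 more, for 27 total.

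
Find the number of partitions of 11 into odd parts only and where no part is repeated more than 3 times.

Enumerating:
11
9+1+1
7+3+1
5+5+1
5+3+3
5+3+1+1+1
3+3+3+1+1

7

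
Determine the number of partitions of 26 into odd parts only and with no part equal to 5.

There are 89 such partitions.

89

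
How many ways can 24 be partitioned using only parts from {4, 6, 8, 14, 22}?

8

Enumerating:
14, 6, 4
8, 8, 8
8, 8, 4, 4
8, 6, 6, 4
8, 4, 4, 4, 4
6, 6, 6, 6
6, 6, 4, 4, 4
4, 4, 4, 4, 4, 4
That's 8 in total.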